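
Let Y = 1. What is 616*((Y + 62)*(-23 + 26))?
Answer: 116424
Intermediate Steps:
616*((Y + 62)*(-23 + 26)) = 616*((1 + 62)*(-23 + 26)) = 616*(63*3) = 616*189 = 116424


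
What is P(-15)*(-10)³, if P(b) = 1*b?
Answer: 15000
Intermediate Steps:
P(b) = b
P(-15)*(-10)³ = -15*(-10)³ = -15*(-1000) = 15000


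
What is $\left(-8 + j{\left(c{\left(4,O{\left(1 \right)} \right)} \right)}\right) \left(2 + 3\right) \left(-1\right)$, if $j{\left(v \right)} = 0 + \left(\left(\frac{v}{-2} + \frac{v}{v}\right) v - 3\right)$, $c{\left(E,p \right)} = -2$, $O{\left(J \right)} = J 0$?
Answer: $75$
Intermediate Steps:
$O{\left(J \right)} = 0$
$j{\left(v \right)} = -3 + v \left(1 - \frac{v}{2}\right)$ ($j{\left(v \right)} = 0 + \left(\left(v \left(- \frac{1}{2}\right) + 1\right) v - 3\right) = 0 + \left(\left(- \frac{v}{2} + 1\right) v - 3\right) = 0 + \left(\left(1 - \frac{v}{2}\right) v - 3\right) = 0 + \left(v \left(1 - \frac{v}{2}\right) - 3\right) = 0 + \left(-3 + v \left(1 - \frac{v}{2}\right)\right) = -3 + v \left(1 - \frac{v}{2}\right)$)
$\left(-8 + j{\left(c{\left(4,O{\left(1 \right)} \right)} \right)}\right) \left(2 + 3\right) \left(-1\right) = \left(-8 - \left(5 + 2\right)\right) \left(2 + 3\right) \left(-1\right) = \left(-8 - 7\right) 5 \left(-1\right) = \left(-8 - 7\right) \left(-5\right) = \left(-15\right) \left(-5\right) = 75$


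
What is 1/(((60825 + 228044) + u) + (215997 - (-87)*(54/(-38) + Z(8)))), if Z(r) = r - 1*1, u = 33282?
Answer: 19/10234034 ≈ 1.8565e-6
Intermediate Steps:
Z(r) = -1 + r (Z(r) = r - 1 = -1 + r)
1/(((60825 + 228044) + u) + (215997 - (-87)*(54/(-38) + Z(8)))) = 1/(((60825 + 228044) + 33282) + (215997 - (-87)*(54/(-38) + (-1 + 8)))) = 1/((288869 + 33282) + (215997 - (-87)*(54*(-1/38) + 7))) = 1/(322151 + (215997 - (-87)*(-27/19 + 7))) = 1/(322151 + (215997 - (-87)*106/19)) = 1/(322151 + (215997 - 1*(-9222/19))) = 1/(322151 + (215997 + 9222/19)) = 1/(322151 + 4113165/19) = 1/(10234034/19) = 19/10234034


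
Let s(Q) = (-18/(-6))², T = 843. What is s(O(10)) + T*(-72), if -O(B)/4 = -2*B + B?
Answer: -60687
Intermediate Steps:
O(B) = 4*B (O(B) = -4*(-2*B + B) = -(-4)*B = 4*B)
s(Q) = 9 (s(Q) = (-18*(-⅙))² = 3² = 9)
s(O(10)) + T*(-72) = 9 + 843*(-72) = 9 - 60696 = -60687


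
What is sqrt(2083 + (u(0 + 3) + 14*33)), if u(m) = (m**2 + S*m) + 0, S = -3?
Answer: sqrt(2545) ≈ 50.448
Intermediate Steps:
u(m) = m**2 - 3*m (u(m) = (m**2 - 3*m) + 0 = m**2 - 3*m)
sqrt(2083 + (u(0 + 3) + 14*33)) = sqrt(2083 + ((0 + 3)*(-3 + (0 + 3)) + 14*33)) = sqrt(2083 + (3*(-3 + 3) + 462)) = sqrt(2083 + (3*0 + 462)) = sqrt(2083 + (0 + 462)) = sqrt(2083 + 462) = sqrt(2545)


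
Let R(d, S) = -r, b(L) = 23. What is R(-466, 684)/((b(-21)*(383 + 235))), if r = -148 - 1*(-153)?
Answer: -5/14214 ≈ -0.00035177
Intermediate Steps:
r = 5 (r = -148 + 153 = 5)
R(d, S) = -5 (R(d, S) = -1*5 = -5)
R(-466, 684)/((b(-21)*(383 + 235))) = -5*1/(23*(383 + 235)) = -5/(23*618) = -5/14214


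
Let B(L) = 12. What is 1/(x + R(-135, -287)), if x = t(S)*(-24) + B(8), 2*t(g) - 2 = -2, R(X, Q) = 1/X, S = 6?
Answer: 135/1619 ≈ 0.083385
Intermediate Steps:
t(g) = 0 (t(g) = 1 + (½)*(-2) = 1 - 1 = 0)
x = 12 (x = 0*(-24) + 12 = 0 + 12 = 12)
1/(x + R(-135, -287)) = 1/(12 + 1/(-135)) = 1/(12 - 1/135) = 1/(1619/135) = 135/1619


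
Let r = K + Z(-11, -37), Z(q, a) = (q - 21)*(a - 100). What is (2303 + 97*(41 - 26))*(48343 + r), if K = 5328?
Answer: 218170690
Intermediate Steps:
Z(q, a) = (-100 + a)*(-21 + q) (Z(q, a) = (-21 + q)*(-100 + a) = (-100 + a)*(-21 + q))
r = 9712 (r = 5328 + (2100 - 100*(-11) - 21*(-37) - 37*(-11)) = 5328 + (2100 + 1100 + 777 + 407) = 5328 + 4384 = 9712)
(2303 + 97*(41 - 26))*(48343 + r) = (2303 + 97*(41 - 26))*(48343 + 9712) = (2303 + 97*15)*58055 = (2303 + 1455)*58055 = 3758*58055 = 218170690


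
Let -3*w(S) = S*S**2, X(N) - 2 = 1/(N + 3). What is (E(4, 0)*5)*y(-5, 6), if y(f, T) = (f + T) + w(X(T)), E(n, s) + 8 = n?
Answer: 93440/2187 ≈ 42.725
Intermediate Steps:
E(n, s) = -8 + n
X(N) = 2 + 1/(3 + N) (X(N) = 2 + 1/(N + 3) = 2 + 1/(3 + N))
w(S) = -S**3/3 (w(S) = -S*S**2/3 = -S**3/3)
y(f, T) = T + f - (7 + 2*T)**3/(3*(3 + T)**3) (y(f, T) = (f + T) - (7 + 2*T)**3/(3 + T)**3/3 = (T + f) - (7 + 2*T)**3/(3*(3 + T)**3) = T + f - (7 + 2*T)**3/(3*(3 + T)**3))
(E(4, 0)*5)*y(-5, 6) = ((-8 + 4)*5)*(6 - 5 - (7 + 2*6)**3/(3*(3 + 6)**3)) = (-4*5)*(6 - 5 - 1/3*(7 + 12)**3/9**3) = -20*(6 - 5 - 1/3*1/729*19**3) = -20*(6 - 5 - 1/3*1/729*6859) = -20*(6 - 5 - 6859/2187) = -20*(-4672/2187) = 93440/2187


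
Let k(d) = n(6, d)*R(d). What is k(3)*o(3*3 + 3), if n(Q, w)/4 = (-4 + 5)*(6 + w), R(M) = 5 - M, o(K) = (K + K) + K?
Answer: 2592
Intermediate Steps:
o(K) = 3*K (o(K) = 2*K + K = 3*K)
n(Q, w) = 24 + 4*w (n(Q, w) = 4*((-4 + 5)*(6 + w)) = 4*(1*(6 + w)) = 4*(6 + w) = 24 + 4*w)
k(d) = (5 - d)*(24 + 4*d) (k(d) = (24 + 4*d)*(5 - d) = (5 - d)*(24 + 4*d))
k(3)*o(3*3 + 3) = (120 - 4*3 - 4*3²)*(3*(3*3 + 3)) = (120 - 12 - 4*9)*(3*(9 + 3)) = (120 - 12 - 36)*(3*12) = 72*36 = 2592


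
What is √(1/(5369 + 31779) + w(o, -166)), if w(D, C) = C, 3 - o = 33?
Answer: I*√57268907729/18574 ≈ 12.884*I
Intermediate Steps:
o = -30 (o = 3 - 1*33 = 3 - 33 = -30)
√(1/(5369 + 31779) + w(o, -166)) = √(1/(5369 + 31779) - 166) = √(1/37148 - 166) = √(-6166567/37148) = I*√57268907729/18574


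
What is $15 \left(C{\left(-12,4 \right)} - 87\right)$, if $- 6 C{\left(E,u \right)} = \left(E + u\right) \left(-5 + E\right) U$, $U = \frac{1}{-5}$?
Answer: $-1237$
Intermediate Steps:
$U = - \frac{1}{5} \approx -0.2$
$C{\left(E,u \right)} = \frac{\left(-5 + E\right) \left(E + u\right)}{30}$ ($C{\left(E,u \right)} = - \frac{\left(E + u\right) \left(-5 + E\right) \left(- \frac{1}{5}\right)}{6} = - \frac{\left(-5 + E\right) \left(E + u\right) \left(- \frac{1}{5}\right)}{6} = - \frac{\left(- \frac{1}{5}\right) \left(-5 + E\right) \left(E + u\right)}{6} = \frac{\left(-5 + E\right) \left(E + u\right)}{30}$)
$15 \left(C{\left(-12,4 \right)} - 87\right) = 15 \left(\left(\left(- \frac{1}{6}\right) \left(-12\right) - \frac{2}{3} + \frac{\left(-12\right)^{2}}{30} + \frac{1}{30} \left(-12\right) 4\right) - 87\right) = 15 \left(\left(2 - \frac{2}{3} + \frac{1}{30} \cdot 144 - \frac{8}{5}\right) - 87\right) = 15 \left(\left(2 - \frac{2}{3} + \frac{24}{5} - \frac{8}{5}\right) - 87\right) = 15 \left(\frac{68}{15} - 87\right) = 15 \left(- \frac{1237}{15}\right) = -1237$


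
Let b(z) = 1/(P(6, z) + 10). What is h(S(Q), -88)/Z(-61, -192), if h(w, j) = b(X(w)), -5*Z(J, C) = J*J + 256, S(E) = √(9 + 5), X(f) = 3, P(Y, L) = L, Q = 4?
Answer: -5/51701 ≈ -9.6710e-5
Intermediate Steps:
S(E) = √14
Z(J, C) = -256/5 - J²/5 (Z(J, C) = -(J*J + 256)/5 = -(J² + 256)/5 = -(256 + J²)/5 = -256/5 - J²/5)
b(z) = 1/(10 + z) (b(z) = 1/(z + 10) = 1/(10 + z))
h(w, j) = 1/13 (h(w, j) = 1/(10 + 3) = 1/13)
h(S(Q), -88)/Z(-61, -192) = 1/(13*(-256/5 - ⅕*(-61)²)) = 1/(13*(-256/5 - ⅕*3721)) = 1/(13*(-256/5 - 3721/5)) = 1/(13*(-3977/5)) = (1/13)*(-5/3977) = -5/51701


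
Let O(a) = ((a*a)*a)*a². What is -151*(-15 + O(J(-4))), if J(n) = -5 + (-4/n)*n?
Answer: 8918664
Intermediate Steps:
J(n) = -9 (J(n) = -5 - 4 = -9)
O(a) = a⁵ (O(a) = (a²*a)*a² = a³*a² = a⁵)
-151*(-15 + O(J(-4))) = -151*(-15 + (-9)⁵) = -151*(-15 - 59049) = -151*(-59064) = 8918664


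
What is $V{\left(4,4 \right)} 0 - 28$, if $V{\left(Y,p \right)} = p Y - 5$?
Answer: $-28$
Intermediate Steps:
$V{\left(Y,p \right)} = -5 + Y p$ ($V{\left(Y,p \right)} = Y p - 5 = -5 + Y p$)
$V{\left(4,4 \right)} 0 - 28 = \left(-5 + 4 \cdot 4\right) 0 - 28 = \left(-5 + 16\right) 0 - 28 = 11 \cdot 0 - 28 = 0 - 28 = -28$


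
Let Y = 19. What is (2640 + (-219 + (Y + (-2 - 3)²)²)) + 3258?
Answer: 7615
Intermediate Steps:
(2640 + (-219 + (Y + (-2 - 3)²)²)) + 3258 = (2640 + (-219 + (19 + (-2 - 3)²)²)) + 3258 = (2640 + (-219 + (19 + (-5)²)²)) + 3258 = (2640 + (-219 + (19 + 25)²)) + 3258 = (2640 + (-219 + 44²)) + 3258 = (2640 + (-219 + 1936)) + 3258 = (2640 + 1717) + 3258 = 4357 + 3258 = 7615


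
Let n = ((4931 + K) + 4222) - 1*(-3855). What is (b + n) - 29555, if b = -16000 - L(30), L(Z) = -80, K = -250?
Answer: -32717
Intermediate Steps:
b = -15920 (b = -16000 - 1*(-80) = -16000 + 80 = -15920)
n = 12758 (n = ((4931 - 250) + 4222) - 1*(-3855) = (4681 + 4222) + 3855 = 8903 + 3855 = 12758)
(b + n) - 29555 = (-15920 + 12758) - 29555 = -3162 - 29555 = -32717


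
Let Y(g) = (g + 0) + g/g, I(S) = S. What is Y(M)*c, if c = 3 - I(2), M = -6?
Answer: -5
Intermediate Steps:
Y(g) = 1 + g (Y(g) = g + 1 = 1 + g)
c = 1 (c = 3 - 1*2 = 3 - 2 = 1)
Y(M)*c = (1 - 6)*1 = -5*1 = -5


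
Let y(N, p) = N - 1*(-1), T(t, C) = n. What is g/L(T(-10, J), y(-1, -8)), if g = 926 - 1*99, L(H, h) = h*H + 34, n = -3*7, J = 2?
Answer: 827/34 ≈ 24.324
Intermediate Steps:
n = -21
T(t, C) = -21
y(N, p) = 1 + N (y(N, p) = N + 1 = 1 + N)
L(H, h) = 34 + H*h (L(H, h) = H*h + 34 = 34 + H*h)
g = 827 (g = 926 - 99 = 827)
g/L(T(-10, J), y(-1, -8)) = 827/(34 - 21*(1 - 1)) = 827/(34 - 21*0) = 827/(34 + 0) = 827/34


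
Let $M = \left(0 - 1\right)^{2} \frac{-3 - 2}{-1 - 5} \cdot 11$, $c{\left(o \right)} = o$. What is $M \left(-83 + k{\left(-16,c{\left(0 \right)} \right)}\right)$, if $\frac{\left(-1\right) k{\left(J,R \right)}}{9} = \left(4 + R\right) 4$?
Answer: $- \frac{12485}{6} \approx -2080.8$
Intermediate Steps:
$k{\left(J,R \right)} = -144 - 36 R$ ($k{\left(J,R \right)} = - 9 \left(4 + R\right) 4 = - 9 \left(16 + 4 R\right) = -144 - 36 R$)
$M = \frac{55}{6}$ ($M = \left(-1\right)^{2} \left(- \frac{5}{-6}\right) 11 = 1 \left(\left(-5\right) \left(- \frac{1}{6}\right)\right) 11 = 1 \cdot \frac{5}{6} \cdot 11 = \frac{5}{6} \cdot 11 = \frac{55}{6} \approx 9.1667$)
$M \left(-83 + k{\left(-16,c{\left(0 \right)} \right)}\right) = \frac{55 \left(-83 - 144\right)}{6} = \frac{55}{6} \left(-227\right) = - \frac{12485}{6}$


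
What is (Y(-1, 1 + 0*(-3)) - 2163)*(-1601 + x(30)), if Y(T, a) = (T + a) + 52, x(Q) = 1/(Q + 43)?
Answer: 246716792/73 ≈ 3.3797e+6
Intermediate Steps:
x(Q) = 1/(43 + Q)
Y(T, a) = 52 + T + a
(Y(-1, 1 + 0*(-3)) - 2163)*(-1601 + x(30)) = ((52 - 1 + (1 + 0*(-3))) - 2163)*(-1601 + 1/(43 + 30)) = ((52 - 1 + (1 + 0)) - 2163)*(-1601 + 1/73) = ((52 - 1 + 1) - 2163)*(-1601 + 1/73) = (52 - 2163)*(-116872/73) = -2111*(-116872/73) = 246716792/73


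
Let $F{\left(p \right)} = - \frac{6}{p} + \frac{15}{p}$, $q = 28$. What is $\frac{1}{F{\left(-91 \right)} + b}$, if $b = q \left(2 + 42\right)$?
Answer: $\frac{91}{112103} \approx 0.00081175$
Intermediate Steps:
$b = 1232$ ($b = 28 \left(2 + 42\right) = 28 \cdot 44 = 1232$)
$F{\left(p \right)} = \frac{9}{p}$
$\frac{1}{F{\left(-91 \right)} + b} = \frac{1}{\frac{9}{-91} + 1232} = \frac{1}{9 \left(- \frac{1}{91}\right) + 1232} = \frac{1}{- \frac{9}{91} + 1232} = \frac{1}{\frac{112103}{91}} = \frac{91}{112103}$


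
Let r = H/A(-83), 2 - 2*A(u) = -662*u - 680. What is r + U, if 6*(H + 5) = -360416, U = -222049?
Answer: -18073720181/81396 ≈ -2.2205e+5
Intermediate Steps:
H = -180223/3 (H = -5 + (⅙)*(-360416) = -5 - 180208/3 = -180223/3 ≈ -60074.)
A(u) = 341 + 331*u (A(u) = 1 - (-662*u - 680)/2 = 1 - (-680 - 662*u)/2 = 1 + (340 + 331*u) = 341 + 331*u)
r = 180223/81396 (r = -180223/(3*(341 + 331*(-83))) = -180223/(3*(341 - 27473)) = -180223/3/(-27132) = -180223/3*(-1/27132) = 180223/81396 ≈ 2.2141)
r + U = 180223/81396 - 222049 = -18073720181/81396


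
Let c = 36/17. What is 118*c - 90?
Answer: 2718/17 ≈ 159.88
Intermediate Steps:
c = 36/17 (c = 36*(1/17) = 36/17 ≈ 2.1176)
118*c - 90 = 118*(36/17) - 90 = 4248/17 - 90 = 2718/17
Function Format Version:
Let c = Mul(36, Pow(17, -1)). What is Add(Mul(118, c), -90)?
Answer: Rational(2718, 17) ≈ 159.88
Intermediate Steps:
c = Rational(36, 17) (c = Mul(36, Rational(1, 17)) = Rational(36, 17) ≈ 2.1176)
Add(Mul(118, c), -90) = Add(Mul(118, Rational(36, 17)), -90) = Add(Rational(4248, 17), -90) = Rational(2718, 17)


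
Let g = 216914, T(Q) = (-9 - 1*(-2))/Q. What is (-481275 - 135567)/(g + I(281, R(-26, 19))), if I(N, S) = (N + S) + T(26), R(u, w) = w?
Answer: -5345964/1882519 ≈ -2.8398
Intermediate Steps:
T(Q) = -7/Q (T(Q) = (-9 + 2)/Q = -7/Q)
I(N, S) = -7/26 + N + S (I(N, S) = (N + S) - 7/26 = -7/26 + N + S)
(-481275 - 135567)/(g + I(281, R(-26, 19))) = (-481275 - 135567)/(216914 + (-7/26 + 281 + 19)) = -616842/(216914 + 7793/26) = -616842/5647557/26 = -616842*26/5647557 = -5345964/1882519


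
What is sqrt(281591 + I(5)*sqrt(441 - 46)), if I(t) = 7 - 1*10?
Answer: sqrt(281591 - 3*sqrt(395)) ≈ 530.60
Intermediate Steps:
I(t) = -3 (I(t) = 7 - 10 = -3)
sqrt(281591 + I(5)*sqrt(441 - 46)) = sqrt(281591 - 3*sqrt(441 - 46)) = sqrt(281591 - 3*sqrt(395))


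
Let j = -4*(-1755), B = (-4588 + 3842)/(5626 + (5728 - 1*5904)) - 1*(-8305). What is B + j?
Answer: 41760252/2725 ≈ 15325.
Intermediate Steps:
B = 22630752/2725 (B = -746/(5626 + (5728 - 5904)) + 8305 = -746/(5626 - 176) + 8305 = -746/5450 + 8305 = -746*1/5450 + 8305 = -373/2725 + 8305 = 22630752/2725 ≈ 8304.9)
j = 7020
B + j = 22630752/2725 + 7020 = 41760252/2725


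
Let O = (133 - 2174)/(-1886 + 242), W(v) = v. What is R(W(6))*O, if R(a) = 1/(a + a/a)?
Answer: 2041/11508 ≈ 0.17735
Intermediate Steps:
R(a) = 1/(1 + a) (R(a) = 1/(a + 1) = 1/(1 + a))
O = 2041/1644 (O = -2041/(-1644) = -2041*(-1/1644) = 2041/1644 ≈ 1.2415)
R(W(6))*O = (2041/1644)/(1 + 6) = (2041/1644)/7 = (1/7)*(2041/1644) = 2041/11508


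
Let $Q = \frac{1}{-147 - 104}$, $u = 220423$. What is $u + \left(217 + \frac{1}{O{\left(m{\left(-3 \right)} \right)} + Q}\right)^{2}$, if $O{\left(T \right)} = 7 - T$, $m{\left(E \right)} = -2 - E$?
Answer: $\frac{606085376471}{2265025} \approx 2.6758 \cdot 10^{5}$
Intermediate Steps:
$Q = - \frac{1}{251}$ ($Q = \frac{1}{-251} = - \frac{1}{251} \approx -0.0039841$)
$u + \left(217 + \frac{1}{O{\left(m{\left(-3 \right)} \right)} + Q}\right)^{2} = 220423 + \left(217 + \frac{1}{\left(7 - \left(-2 - -3\right)\right) - \frac{1}{251}}\right)^{2} = 220423 + \left(217 + \frac{1}{\left(7 - \left(-2 + 3\right)\right) - \frac{1}{251}}\right)^{2} = 220423 + \left(217 + \frac{1}{\left(7 - 1\right) - \frac{1}{251}}\right)^{2} = 220423 + \left(217 + \frac{1}{6 - \frac{1}{251}}\right)^{2} = 220423 + \left(217 + \frac{1}{\frac{1505}{251}}\right)^{2} = 220423 + \left(217 + \frac{251}{1505}\right)^{2} = 220423 + \left(\frac{326836}{1505}\right)^{2} = 220423 + \frac{106821770896}{2265025} = \frac{606085376471}{2265025}$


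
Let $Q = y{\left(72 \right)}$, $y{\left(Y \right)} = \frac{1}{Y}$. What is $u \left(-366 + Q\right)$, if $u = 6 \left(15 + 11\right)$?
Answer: $- \frac{342563}{6} \approx -57094.0$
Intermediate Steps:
$u = 156$ ($u = 6 \cdot 26 = 156$)
$Q = \frac{1}{72} \approx 0.013889$
$u \left(-366 + Q\right) = 156 \left(-366 + \frac{1}{72}\right) = 156 \left(- \frac{26351}{72}\right) = - \frac{342563}{6}$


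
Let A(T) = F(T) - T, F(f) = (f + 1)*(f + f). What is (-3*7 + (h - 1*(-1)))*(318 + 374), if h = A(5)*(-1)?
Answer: -51900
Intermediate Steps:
F(f) = 2*f*(1 + f) (F(f) = (1 + f)*(2*f) = 2*f*(1 + f))
A(T) = -T + 2*T*(1 + T) (A(T) = 2*T*(1 + T) - T = -T + 2*T*(1 + T))
h = -55 (h = (5*(1 + 2*5))*(-1) = (5*(1 + 10))*(-1) = (5*11)*(-1) = 55*(-1) = -55)
(-3*7 + (h - 1*(-1)))*(318 + 374) = (-3*7 + (-55 - 1*(-1)))*(318 + 374) = (-21 + (-55 + 1))*692 = (-21 - 54)*692 = -75*692 = -51900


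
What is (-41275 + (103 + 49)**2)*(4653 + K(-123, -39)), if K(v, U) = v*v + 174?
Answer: -362620476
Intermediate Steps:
K(v, U) = 174 + v**2 (K(v, U) = v**2 + 174 = 174 + v**2)
(-41275 + (103 + 49)**2)*(4653 + K(-123, -39)) = (-41275 + (103 + 49)**2)*(4653 + (174 + (-123)**2)) = (-41275 + 152**2)*(4653 + (174 + 15129)) = (-41275 + 23104)*(4653 + 15303) = -18171*19956 = -362620476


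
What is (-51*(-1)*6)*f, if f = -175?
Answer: -53550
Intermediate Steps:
(-51*(-1)*6)*f = (-51*(-1)*6)*(-175) = (51*6)*(-175) = 306*(-175) = -53550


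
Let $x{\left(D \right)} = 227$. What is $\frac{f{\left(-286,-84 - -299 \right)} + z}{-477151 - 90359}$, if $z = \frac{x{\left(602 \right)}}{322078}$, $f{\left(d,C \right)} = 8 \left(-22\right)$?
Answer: $\frac{18895167}{60927495260} \approx 0.00031013$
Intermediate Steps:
$f{\left(d,C \right)} = -176$
$z = \frac{227}{322078} \approx 0.0007048$
$\frac{f{\left(-286,-84 - -299 \right)} + z}{-477151 - 90359} = \frac{-176 + \frac{227}{322078}}{-477151 - 90359} = - \frac{56685501}{322078 \left(-477151 - 90359\right)} = - \frac{56685501}{322078 \left(-567510\right)} = \left(- \frac{56685501}{322078}\right) \left(- \frac{1}{567510}\right) = \frac{18895167}{60927495260}$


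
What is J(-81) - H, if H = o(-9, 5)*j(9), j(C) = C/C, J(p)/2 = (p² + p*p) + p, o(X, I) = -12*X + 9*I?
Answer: 25929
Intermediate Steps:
J(p) = 2*p + 4*p² (J(p) = 2*((p² + p*p) + p) = 2*((p² + p²) + p) = 2*(2*p² + p) = 2*(p + 2*p²) = 2*p + 4*p²)
j(C) = 1
H = 153 (H = (-12*(-9) + 9*5)*1 = (108 + 45)*1 = 153*1 = 153)
J(-81) - H = 2*(-81)*(1 + 2*(-81)) - 1*153 = 2*(-81)*(1 - 162) - 153 = 2*(-81)*(-161) - 153 = 26082 - 153 = 25929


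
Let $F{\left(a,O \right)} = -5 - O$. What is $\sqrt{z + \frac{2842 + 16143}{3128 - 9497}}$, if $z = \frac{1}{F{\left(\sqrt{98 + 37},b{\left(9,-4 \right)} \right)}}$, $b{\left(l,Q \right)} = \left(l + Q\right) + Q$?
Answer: $\frac{i \sqrt{510704634}}{12738} \approx 1.7741 i$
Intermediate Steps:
$b{\left(l,Q \right)} = l + 2 Q$ ($b{\left(l,Q \right)} = \left(Q + l\right) + Q = l + 2 Q$)
$z = - \frac{1}{6}$ ($z = \frac{1}{-5 - \left(9 + 2 \left(-4\right)\right)} = \frac{1}{-5 - \left(9 - 8\right)} = \frac{1}{-5 - 1} = \frac{1}{-6} = - \frac{1}{6} \approx -0.16667$)
$\sqrt{z + \frac{2842 + 16143}{3128 - 9497}} = \sqrt{- \frac{1}{6} + \frac{2842 + 16143}{3128 - 9497}} = \sqrt{- \frac{1}{6} + \frac{18985}{-6369}} = \sqrt{- \frac{1}{6} + 18985 \left(- \frac{1}{6369}\right)} = \sqrt{- \frac{1}{6} - \frac{18985}{6369}} = \sqrt{- \frac{40093}{12738}} = \frac{i \sqrt{510704634}}{12738}$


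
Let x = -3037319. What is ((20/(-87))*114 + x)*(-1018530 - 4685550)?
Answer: 502432541384880/29 ≈ 1.7325e+13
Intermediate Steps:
((20/(-87))*114 + x)*(-1018530 - 4685550) = ((20/(-87))*114 - 3037319)*(-1018530 - 4685550) = (-1/87*20*114 - 3037319)*(-5704080) = (-20/87*114 - 3037319)*(-5704080) = (-760/29 - 3037319)*(-5704080) = -88083011/29*(-5704080) = 502432541384880/29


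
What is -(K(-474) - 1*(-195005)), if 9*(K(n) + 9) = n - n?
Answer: -194996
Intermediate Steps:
K(n) = -9 (K(n) = -9 + (n - n)/9 = -9 + (1/9)*0 = -9 + 0 = -9)
-(K(-474) - 1*(-195005)) = -(-9 - 1*(-195005)) = -(-9 + 195005) = -1*194996 = -194996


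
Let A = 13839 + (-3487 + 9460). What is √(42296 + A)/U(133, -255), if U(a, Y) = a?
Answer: 2*√15527/133 ≈ 1.8738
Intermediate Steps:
A = 19812 (A = 13839 + 5973 = 19812)
√(42296 + A)/U(133, -255) = √(42296 + 19812)/133 = √62108*(1/133) = (2*√15527)*(1/133) = 2*√15527/133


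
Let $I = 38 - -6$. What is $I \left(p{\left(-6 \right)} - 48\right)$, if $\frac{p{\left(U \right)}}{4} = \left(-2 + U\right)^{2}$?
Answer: $9152$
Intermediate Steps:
$p{\left(U \right)} = 4 \left(-2 + U\right)^{2}$
$I = 44$ ($I = 38 + 6 = 44$)
$I \left(p{\left(-6 \right)} - 48\right) = 44 \left(4 \left(-2 - 6\right)^{2} - 48\right) = 44 \left(4 \left(-8\right)^{2} - 48\right) = 44 \left(4 \cdot 64 - 48\right) = 44 \left(256 - 48\right) = 44 \cdot 208 = 9152$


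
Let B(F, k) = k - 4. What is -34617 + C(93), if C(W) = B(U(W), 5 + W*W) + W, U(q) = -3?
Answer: -25874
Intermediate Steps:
B(F, k) = -4 + k
C(W) = 1 + W + W**2 (C(W) = (-4 + (5 + W*W)) + W = (-4 + (5 + W**2)) + W = (1 + W**2) + W = 1 + W + W**2)
-34617 + C(93) = -34617 + (1 + 93 + 93**2) = -34617 + (1 + 93 + 8649) = -34617 + 8743 = -25874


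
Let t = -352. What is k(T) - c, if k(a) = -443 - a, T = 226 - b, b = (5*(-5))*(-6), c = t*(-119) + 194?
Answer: -42601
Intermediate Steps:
c = 42082 (c = -352*(-119) + 194 = 41888 + 194 = 42082)
b = 150 (b = -25*(-6) = 150)
T = 76 (T = 226 - 1*150 = 226 - 150 = 76)
k(T) - c = (-443 - 1*76) - 1*42082 = (-443 - 76) - 42082 = -519 - 42082 = -42601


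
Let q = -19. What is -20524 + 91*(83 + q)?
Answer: -14700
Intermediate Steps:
-20524 + 91*(83 + q) = -20524 + 91*(83 - 19) = -20524 + 91*64 = -20524 + 5824 = -14700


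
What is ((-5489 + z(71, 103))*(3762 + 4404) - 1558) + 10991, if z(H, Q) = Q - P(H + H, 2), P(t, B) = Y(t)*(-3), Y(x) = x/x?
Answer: -43948145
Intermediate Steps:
Y(x) = 1
P(t, B) = -3 (P(t, B) = 1*(-3) = -3)
z(H, Q) = 3 + Q (z(H, Q) = Q - 1*(-3) = Q + 3 = 3 + Q)
((-5489 + z(71, 103))*(3762 + 4404) - 1558) + 10991 = ((-5489 + (3 + 103))*(3762 + 4404) - 1558) + 10991 = ((-5489 + 106)*8166 - 1558) + 10991 = (-5383*8166 - 1558) + 10991 = (-43957578 - 1558) + 10991 = -43959136 + 10991 = -43948145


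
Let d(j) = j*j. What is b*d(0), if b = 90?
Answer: 0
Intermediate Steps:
d(j) = j²
b*d(0) = 90*0² = 90*0 = 0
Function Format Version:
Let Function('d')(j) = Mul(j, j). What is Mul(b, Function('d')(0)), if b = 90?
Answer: 0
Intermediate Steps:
Function('d')(j) = Pow(j, 2)
Mul(b, Function('d')(0)) = Mul(90, Pow(0, 2)) = Mul(90, 0) = 0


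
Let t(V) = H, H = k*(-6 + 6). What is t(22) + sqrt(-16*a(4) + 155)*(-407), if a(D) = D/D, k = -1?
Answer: -407*sqrt(139) ≈ -4798.5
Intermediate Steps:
H = 0 (H = -(-6 + 6) = -1*0 = 0)
a(D) = 1
t(V) = 0
t(22) + sqrt(-16*a(4) + 155)*(-407) = 0 + sqrt(-16*1 + 155)*(-407) = 0 + sqrt(-16 + 155)*(-407) = 0 + sqrt(139)*(-407) = 0 - 407*sqrt(139) = -407*sqrt(139)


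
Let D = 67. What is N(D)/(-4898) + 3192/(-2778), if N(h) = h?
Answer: -2636757/2267774 ≈ -1.1627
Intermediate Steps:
N(D)/(-4898) + 3192/(-2778) = 67/(-4898) + 3192/(-2778) = 67*(-1/4898) + 3192*(-1/2778) = -67/4898 - 532/463 = -2636757/2267774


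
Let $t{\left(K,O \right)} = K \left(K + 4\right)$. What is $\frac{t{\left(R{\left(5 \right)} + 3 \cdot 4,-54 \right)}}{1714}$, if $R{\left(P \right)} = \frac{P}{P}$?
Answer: $\frac{221}{1714} \approx 0.12894$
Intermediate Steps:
$R{\left(P \right)} = 1$
$t{\left(K,O \right)} = K \left(4 + K\right)$
$\frac{t{\left(R{\left(5 \right)} + 3 \cdot 4,-54 \right)}}{1714} = \frac{\left(1 + 3 \cdot 4\right) \left(4 + \left(1 + 3 \cdot 4\right)\right)}{1714} = \left(1 + 12\right) \left(4 + \left(1 + 12\right)\right) \frac{1}{1714} = 13 \left(4 + 13\right) \frac{1}{1714} = 13 \cdot 17 \cdot \frac{1}{1714} = 221 \cdot \frac{1}{1714} = \frac{221}{1714}$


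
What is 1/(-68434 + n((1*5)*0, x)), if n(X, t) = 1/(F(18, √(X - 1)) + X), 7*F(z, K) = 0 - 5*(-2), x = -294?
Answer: -10/684333 ≈ -1.4613e-5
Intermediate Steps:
F(z, K) = 10/7 (F(z, K) = (0 - 5*(-2))/7 = (0 + 10)/7 = (⅐)*10 = 10/7)
n(X, t) = 1/(10/7 + X)
1/(-68434 + n((1*5)*0, x)) = 1/(-68434 + 7/(10 + 7*((1*5)*0))) = 1/(-68434 + 7/(10 + 7*(5*0))) = 1/(-68434 + 7/(10 + 7*0)) = 1/(-68434 + 7/(10 + 0)) = 1/(-68434 + 7/10) = 1/(-684333/10) = -10/684333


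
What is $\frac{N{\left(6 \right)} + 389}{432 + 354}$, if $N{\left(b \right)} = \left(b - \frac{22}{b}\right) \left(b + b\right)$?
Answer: $\frac{139}{262} \approx 0.53053$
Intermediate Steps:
$N{\left(b \right)} = 2 b \left(b - \frac{22}{b}\right)$ ($N{\left(b \right)} = \left(b - \frac{22}{b}\right) 2 b = 2 b \left(b - \frac{22}{b}\right)$)
$\frac{N{\left(6 \right)} + 389}{432 + 354} = \frac{\left(-44 + 2 \cdot 6^{2}\right) + 389}{432 + 354} = \frac{\left(-44 + 2 \cdot 36\right) + 389}{786} = \left(\left(-44 + 72\right) + 389\right) \frac{1}{786} = \left(28 + 389\right) \frac{1}{786} = 417 \cdot \frac{1}{786} = \frac{139}{262}$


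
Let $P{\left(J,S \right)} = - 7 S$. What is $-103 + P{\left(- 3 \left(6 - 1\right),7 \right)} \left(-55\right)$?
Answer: $2592$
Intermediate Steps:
$-103 + P{\left(- 3 \left(6 - 1\right),7 \right)} \left(-55\right) = -103 + \left(-7\right) 7 \left(-55\right) = -103 - -2695 = -103 + 2695 = 2592$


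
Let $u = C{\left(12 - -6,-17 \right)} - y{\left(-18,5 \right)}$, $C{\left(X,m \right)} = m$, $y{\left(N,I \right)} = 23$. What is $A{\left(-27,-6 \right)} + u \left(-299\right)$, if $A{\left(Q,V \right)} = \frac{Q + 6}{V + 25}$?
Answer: $\frac{227219}{19} \approx 11959.0$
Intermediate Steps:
$A{\left(Q,V \right)} = \frac{6 + Q}{25 + V}$
$u = -40$ ($u = -17 - 23 = -40$)
$A{\left(-27,-6 \right)} + u \left(-299\right) = \frac{6 - 27}{25 - 6} - -11960 = \frac{1}{19} \left(-21\right) + 11960 = - \frac{21}{19} + 11960 = \frac{227219}{19}$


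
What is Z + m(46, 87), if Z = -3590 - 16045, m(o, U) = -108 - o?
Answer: -19789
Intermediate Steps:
Z = -19635
Z + m(46, 87) = -19635 + (-108 - 1*46) = -19635 + (-108 - 46) = -19635 - 154 = -19789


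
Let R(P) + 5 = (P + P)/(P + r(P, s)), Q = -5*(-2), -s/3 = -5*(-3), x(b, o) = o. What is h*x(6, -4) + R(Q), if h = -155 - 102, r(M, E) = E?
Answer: 7157/7 ≈ 1022.4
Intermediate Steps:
s = -45 (s = -(-15)*(-3) = -3*15 = -45)
h = -257
Q = 10
R(P) = -5 + 2*P/(-45 + P) (R(P) = -5 + (P + P)/(P - 45) = -5 + (2*P)/(-45 + P) = -5 + 2*P/(-45 + P))
h*x(6, -4) + R(Q) = -257*(-4) + 3*(75 - 1*10)/(-45 + 10) = 1028 + 3*(75 - 10)/(-35) = 1028 + 3*(-1/35)*65 = 1028 - 39/7 = 7157/7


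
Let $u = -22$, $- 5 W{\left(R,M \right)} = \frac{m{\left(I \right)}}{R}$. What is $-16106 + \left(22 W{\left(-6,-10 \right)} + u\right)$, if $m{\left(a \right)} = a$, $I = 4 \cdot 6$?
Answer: $- \frac{80552}{5} \approx -16110.0$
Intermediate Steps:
$I = 24$
$W{\left(R,M \right)} = - \frac{24}{5 R}$ ($W{\left(R,M \right)} = - \frac{24 \frac{1}{R}}{5} = - \frac{24}{5 R}$)
$-16106 + \left(22 W{\left(-6,-10 \right)} + u\right) = -16106 - \left(22 - 22 \left(- \frac{24}{5 \left(-6\right)}\right)\right) = -16106 - \left(22 - 22 \left(\left(- \frac{24}{5}\right) \left(- \frac{1}{6}\right)\right)\right) = -16106 + \left(22 \cdot \frac{4}{5} - 22\right) = -16106 + \left(\frac{88}{5} - 22\right) = -16106 - \frac{22}{5} = - \frac{80552}{5}$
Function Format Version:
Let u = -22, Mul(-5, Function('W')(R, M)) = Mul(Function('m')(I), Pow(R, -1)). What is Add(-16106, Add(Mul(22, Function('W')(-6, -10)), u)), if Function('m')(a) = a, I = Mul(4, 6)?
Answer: Rational(-80552, 5) ≈ -16110.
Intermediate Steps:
I = 24
Function('W')(R, M) = Mul(Rational(-24, 5), Pow(R, -1)) (Function('W')(R, M) = Mul(Rational(-1, 5), Mul(24, Pow(R, -1))) = Mul(Rational(-24, 5), Pow(R, -1)))
Add(-16106, Add(Mul(22, Function('W')(-6, -10)), u)) = Add(-16106, Add(Mul(22, Mul(Rational(-24, 5), Pow(-6, -1))), -22)) = Add(-16106, Add(Mul(22, Mul(Rational(-24, 5), Rational(-1, 6))), -22)) = Add(-16106, Add(Mul(22, Rational(4, 5)), -22)) = Add(-16106, Add(Rational(88, 5), -22)) = Add(-16106, Rational(-22, 5)) = Rational(-80552, 5)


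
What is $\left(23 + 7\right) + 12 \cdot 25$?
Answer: $330$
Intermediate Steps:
$\left(23 + 7\right) + 12 \cdot 25 = 30 + 300 = 330$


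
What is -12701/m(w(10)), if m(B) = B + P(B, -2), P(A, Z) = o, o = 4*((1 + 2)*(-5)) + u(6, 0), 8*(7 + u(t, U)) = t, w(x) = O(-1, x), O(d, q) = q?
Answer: 50804/225 ≈ 225.80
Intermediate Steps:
w(x) = x
u(t, U) = -7 + t/8
o = -265/4 (o = 4*((1 + 2)*(-5)) + (-7 + (⅛)*6) = 4*(3*(-5)) + (-7 + ¾) = 4*(-15) - 25/4 = -60 - 25/4 = -265/4 ≈ -66.250)
P(A, Z) = -265/4
m(B) = -265/4 + B (m(B) = B - 265/4 = -265/4 + B)
-12701/m(w(10)) = -12701/(-265/4 + 10) = -12701/(-225/4) = -12701*(-4/225) = 50804/225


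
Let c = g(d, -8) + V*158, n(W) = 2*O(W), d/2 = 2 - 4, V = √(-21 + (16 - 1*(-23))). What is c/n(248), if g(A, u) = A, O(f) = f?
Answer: -1/124 + 237*√2/248 ≈ 1.3434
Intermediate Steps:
V = 3*√2 (V = √(-21 + (16 + 23)) = √(-21 + 39) = √18 = 3*√2 ≈ 4.2426)
d = -4 (d = 2*(2 - 4) = 2*(-2) = -4)
n(W) = 2*W
c = -4 + 474*√2 (c = -4 + (3*√2)*158 = -4 + 474*√2 ≈ 666.34)
c/n(248) = (-4 + 474*√2)/((2*248)) = (-4 + 474*√2)/496 = (-4 + 474*√2)*(1/496) = -1/124 + 237*√2/248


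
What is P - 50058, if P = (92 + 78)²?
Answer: -21158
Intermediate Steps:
P = 28900 (P = 170² = 28900)
P - 50058 = 28900 - 50058 = -21158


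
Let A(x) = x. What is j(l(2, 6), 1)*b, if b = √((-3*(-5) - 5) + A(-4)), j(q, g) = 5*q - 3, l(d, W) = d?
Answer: 7*√6 ≈ 17.146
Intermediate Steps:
j(q, g) = -3 + 5*q
b = √6 (b = √((-3*(-5) - 5) - 4) = √((15 - 5) - 4) = √(10 - 4) = √6 ≈ 2.4495)
j(l(2, 6), 1)*b = (-3 + 5*2)*√6 = (-3 + 10)*√6 = 7*√6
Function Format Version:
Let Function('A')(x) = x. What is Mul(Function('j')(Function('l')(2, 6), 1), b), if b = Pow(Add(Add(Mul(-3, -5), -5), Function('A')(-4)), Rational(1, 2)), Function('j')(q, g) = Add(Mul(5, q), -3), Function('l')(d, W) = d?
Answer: Mul(7, Pow(6, Rational(1, 2))) ≈ 17.146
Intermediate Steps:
Function('j')(q, g) = Add(-3, Mul(5, q))
b = Pow(6, Rational(1, 2)) (b = Pow(Add(Add(Mul(-3, -5), -5), -4), Rational(1, 2)) = Pow(Add(Add(15, -5), -4), Rational(1, 2)) = Pow(Add(10, -4), Rational(1, 2)) = Pow(6, Rational(1, 2)) ≈ 2.4495)
Mul(Function('j')(Function('l')(2, 6), 1), b) = Mul(Add(-3, Mul(5, 2)), Pow(6, Rational(1, 2))) = Mul(Add(-3, 10), Pow(6, Rational(1, 2))) = Mul(7, Pow(6, Rational(1, 2)))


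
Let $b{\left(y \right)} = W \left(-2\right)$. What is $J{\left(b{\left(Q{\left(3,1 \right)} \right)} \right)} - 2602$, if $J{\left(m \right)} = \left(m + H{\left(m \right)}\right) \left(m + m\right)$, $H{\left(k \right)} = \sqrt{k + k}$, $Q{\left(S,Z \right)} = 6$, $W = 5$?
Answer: $-2402 - 40 i \sqrt{5} \approx -2402.0 - 89.443 i$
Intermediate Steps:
$b{\left(y \right)} = -10$ ($b{\left(y \right)} = 5 \left(-2\right) = -10$)
$H{\left(k \right)} = \sqrt{2} \sqrt{k}$ ($H{\left(k \right)} = \sqrt{2 k} = \sqrt{2} \sqrt{k}$)
$J{\left(m \right)} = 2 m \left(m + \sqrt{2} \sqrt{m}\right)$ ($J{\left(m \right)} = \left(m + \sqrt{2} \sqrt{m}\right) \left(m + m\right) = \left(m + \sqrt{2} \sqrt{m}\right) 2 m = 2 m \left(m + \sqrt{2} \sqrt{m}\right)$)
$J{\left(b{\left(Q{\left(3,1 \right)} \right)} \right)} - 2602 = 2 \left(-10\right) \left(-10 + \sqrt{2} \sqrt{-10}\right) - 2602 = 2 \left(-10\right) \left(-10 + \sqrt{2} i \sqrt{10}\right) - 2602 = 2 \left(-10\right) \left(-10 + 2 i \sqrt{5}\right) - 2602 = \left(200 - 40 i \sqrt{5}\right) - 2602 = -2402 - 40 i \sqrt{5}$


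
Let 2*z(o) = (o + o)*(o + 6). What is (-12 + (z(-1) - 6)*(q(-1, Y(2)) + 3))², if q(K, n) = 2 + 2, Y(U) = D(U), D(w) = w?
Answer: 7921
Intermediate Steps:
Y(U) = U
z(o) = o*(6 + o) (z(o) = ((o + o)*(o + 6))/2 = ((2*o)*(6 + o))/2 = (2*o*(6 + o))/2 = o*(6 + o))
q(K, n) = 4
(-12 + (z(-1) - 6)*(q(-1, Y(2)) + 3))² = (-12 + (-(6 - 1) - 6)*(4 + 3))² = (-12 + (-1*5 - 6)*7)² = (-12 + (-5 - 6)*7)² = (-12 - 11*7)² = (-12 - 77)² = (-89)² = 7921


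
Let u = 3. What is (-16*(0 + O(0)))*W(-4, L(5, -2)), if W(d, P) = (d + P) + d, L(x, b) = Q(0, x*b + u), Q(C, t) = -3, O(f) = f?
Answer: 0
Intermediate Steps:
L(x, b) = -3
W(d, P) = P + 2*d (W(d, P) = (P + d) + d = P + 2*d)
(-16*(0 + O(0)))*W(-4, L(5, -2)) = (-16*(0 + 0))*(-3 + 2*(-4)) = (-16*0)*(-3 - 8) = 0*(-11) = 0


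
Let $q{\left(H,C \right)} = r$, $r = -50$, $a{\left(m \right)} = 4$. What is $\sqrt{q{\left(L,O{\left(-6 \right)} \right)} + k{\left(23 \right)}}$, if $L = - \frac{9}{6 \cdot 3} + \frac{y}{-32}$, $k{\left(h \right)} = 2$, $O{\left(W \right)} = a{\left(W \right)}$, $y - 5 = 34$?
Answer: $4 i \sqrt{3} \approx 6.9282 i$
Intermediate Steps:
$y = 39$ ($y = 5 + 34 = 39$)
$O{\left(W \right)} = 4$
$L = - \frac{55}{32}$ ($L = - \frac{9}{6 \cdot 3} + \frac{39}{-32} = - \frac{9}{18} + 39 \left(- \frac{1}{32}\right) = \left(-9\right) \frac{1}{18} - \frac{39}{32} = - \frac{1}{2} - \frac{39}{32} = - \frac{55}{32} \approx -1.7188$)
$q{\left(H,C \right)} = -50$
$\sqrt{q{\left(L,O{\left(-6 \right)} \right)} + k{\left(23 \right)}} = \sqrt{-50 + 2} = \sqrt{-48} = 4 i \sqrt{3}$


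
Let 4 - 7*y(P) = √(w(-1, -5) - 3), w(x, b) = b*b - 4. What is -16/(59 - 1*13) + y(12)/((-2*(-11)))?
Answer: -570/1771 - 3*√2/154 ≈ -0.34940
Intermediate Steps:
w(x, b) = -4 + b² (w(x, b) = b² - 4 = -4 + b²)
y(P) = 4/7 - 3*√2/7 (y(P) = 4/7 - √((-4 + (-5)²) - 3)/7 = 4/7 - √((-4 + 25) - 3)/7 = 4/7 - √(21 - 3)/7 = 4/7 - 3*√2/7)
-16/(59 - 1*13) + y(12)/((-2*(-11))) = -16/(59 - 1*13) + (4/7 - 3*√2/7)/((-2*(-11))) = -16/(59 - 13) + (4/7 - 3*√2/7)/22 = -16/46 + (4/7 - 3*√2/7)*(1/22) = -16*1/46 + (2/77 - 3*√2/154) = -8/23 + (2/77 - 3*√2/154) = -570/1771 - 3*√2/154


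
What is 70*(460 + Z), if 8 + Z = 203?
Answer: 45850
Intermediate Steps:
Z = 195 (Z = -8 + 203 = 195)
70*(460 + Z) = 70*(460 + 195) = 70*655 = 45850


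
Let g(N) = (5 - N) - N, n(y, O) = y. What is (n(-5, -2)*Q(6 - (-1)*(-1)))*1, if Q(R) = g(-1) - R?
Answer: -10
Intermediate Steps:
g(N) = 5 - 2*N
Q(R) = 7 - R (Q(R) = (5 - 2*(-1)) - R = (5 + 2) - R = 7 - R)
(n(-5, -2)*Q(6 - (-1)*(-1)))*1 = -5*(7 - (6 - (-1)*(-1)))*1 = -5*(7 - (6 - 1*1))*1 = -5*(7 - (6 - 1))*1 = -5*(7 - 1*5)*1 = -5*(7 - 5)*1 = -5*2*1 = -10*1 = -10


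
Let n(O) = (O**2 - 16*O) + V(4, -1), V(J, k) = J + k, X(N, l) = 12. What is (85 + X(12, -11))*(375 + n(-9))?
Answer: 58491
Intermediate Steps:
n(O) = 3 + O**2 - 16*O (n(O) = (O**2 - 16*O) + (4 - 1) = (O**2 - 16*O) + 3 = 3 + O**2 - 16*O)
(85 + X(12, -11))*(375 + n(-9)) = (85 + 12)*(375 + (3 + (-9)**2 - 16*(-9))) = 97*(375 + (3 + 81 + 144)) = 97*(375 + 228) = 97*603 = 58491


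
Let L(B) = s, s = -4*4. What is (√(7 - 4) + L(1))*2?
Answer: -32 + 2*√3 ≈ -28.536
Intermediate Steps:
s = -16
L(B) = -16
(√(7 - 4) + L(1))*2 = (√(7 - 4) - 16)*2 = (√3 - 16)*2 = (-16 + √3)*2 = -32 + 2*√3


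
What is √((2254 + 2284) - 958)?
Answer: 2*√895 ≈ 59.833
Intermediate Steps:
√((2254 + 2284) - 958) = √(4538 - 958) = √3580 = 2*√895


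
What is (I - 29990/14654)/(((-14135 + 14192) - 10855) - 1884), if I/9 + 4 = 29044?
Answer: -1914969725/92921014 ≈ -20.609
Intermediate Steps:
I = 261360 (I = -36 + 9*29044 = -36 + 261396 = 261360)
(I - 29990/14654)/(((-14135 + 14192) - 10855) - 1884) = (261360 - 29990/14654)/(((-14135 + 14192) - 10855) - 1884) = (261360 - 29990*1/14654)/((57 - 10855) - 1884) = (261360 - 14995/7327)/(-10798 - 1884) = (1914969725/7327)/(-12682) = (1914969725/7327)*(-1/12682) = -1914969725/92921014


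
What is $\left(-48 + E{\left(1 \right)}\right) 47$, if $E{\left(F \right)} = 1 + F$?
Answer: $-2162$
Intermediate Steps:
$\left(-48 + E{\left(1 \right)}\right) 47 = \left(-48 + \left(1 + 1\right)\right) 47 = \left(-48 + 2\right) 47 = \left(-46\right) 47 = -2162$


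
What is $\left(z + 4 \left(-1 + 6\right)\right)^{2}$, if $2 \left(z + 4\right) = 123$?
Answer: $\frac{24025}{4} \approx 6006.3$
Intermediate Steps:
$z = \frac{115}{2}$ ($z = -4 + \frac{1}{2} \cdot 123 = -4 + \frac{123}{2} = \frac{115}{2} \approx 57.5$)
$\left(z + 4 \left(-1 + 6\right)\right)^{2} = \left(\frac{115}{2} + 4 \left(-1 + 6\right)\right)^{2} = \left(\frac{115}{2} + 4 \cdot 5\right)^{2} = \left(\frac{115}{2} + 20\right)^{2} = \left(\frac{155}{2}\right)^{2} = \frac{24025}{4}$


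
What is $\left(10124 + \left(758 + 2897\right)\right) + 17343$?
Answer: $31122$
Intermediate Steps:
$\left(10124 + \left(758 + 2897\right)\right) + 17343 = \left(10124 + 3655\right) + 17343 = 13779 + 17343 = 31122$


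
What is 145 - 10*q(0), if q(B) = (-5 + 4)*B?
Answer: 145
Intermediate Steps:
q(B) = -B
145 - 10*q(0) = 145 - (-10)*0 = 145 - 10*0 = 145 + 0 = 145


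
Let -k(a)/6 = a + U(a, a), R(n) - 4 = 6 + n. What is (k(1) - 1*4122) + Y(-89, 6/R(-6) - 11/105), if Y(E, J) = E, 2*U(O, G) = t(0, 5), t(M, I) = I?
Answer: -4232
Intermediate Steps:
R(n) = 10 + n (R(n) = 4 + (6 + n) = 10 + n)
U(O, G) = 5/2 (U(O, G) = (1/2)*5 = 5/2)
k(a) = -15 - 6*a (k(a) = -6*(a + 5/2) = -6*(5/2 + a) = -15 - 6*a)
(k(1) - 1*4122) + Y(-89, 6/R(-6) - 11/105) = ((-15 - 6*1) - 1*4122) - 89 = ((-15 - 6) - 4122) - 89 = (-21 - 4122) - 89 = -4143 - 89 = -4232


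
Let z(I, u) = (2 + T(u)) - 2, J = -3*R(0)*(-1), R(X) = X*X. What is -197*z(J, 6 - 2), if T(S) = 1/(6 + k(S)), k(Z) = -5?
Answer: -197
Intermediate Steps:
R(X) = X**2
T(S) = 1 (T(S) = 1/(6 - 5) = 1/1 = 1)
J = 0 (J = -3*0**2*(-1) = -3*0*(-1) = 0*(-1) = 0)
z(I, u) = 1 (z(I, u) = (2 + 1) - 2 = 3 - 2 = 1)
-197*z(J, 6 - 2) = -197*1 = -197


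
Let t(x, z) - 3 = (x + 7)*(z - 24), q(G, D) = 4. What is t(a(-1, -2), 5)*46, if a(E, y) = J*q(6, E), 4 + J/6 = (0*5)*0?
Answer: 77924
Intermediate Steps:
J = -24 (J = -24 + 6*((0*5)*0) = -24 + 6*(0*0) = -24 + 6*0 = -24 + 0 = -24)
a(E, y) = -96 (a(E, y) = -24*4 = -96)
t(x, z) = 3 + (-24 + z)*(7 + x) (t(x, z) = 3 + (x + 7)*(z - 24) = 3 + (7 + x)*(-24 + z) = 3 + (-24 + z)*(7 + x))
t(a(-1, -2), 5)*46 = (-165 - 24*(-96) + 7*5 - 96*5)*46 = (-165 + 2304 + 35 - 480)*46 = 1694*46 = 77924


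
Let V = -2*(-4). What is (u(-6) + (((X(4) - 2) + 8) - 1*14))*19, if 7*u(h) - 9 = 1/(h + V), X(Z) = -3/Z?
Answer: -3933/28 ≈ -140.46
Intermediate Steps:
V = 8
u(h) = 9/7 + 1/(7*(8 + h)) (u(h) = 9/7 + 1/(7*(h + 8)) = 9/7 + 1/(7*(8 + h)))
(u(-6) + (((X(4) - 2) + 8) - 1*14))*19 = ((73 + 9*(-6))/(7*(8 - 6)) + (((-3/4 - 2) + 8) - 1*14))*19 = ((1/7)*(73 - 54)/2 + (((-3*1/4 - 2) + 8) - 14))*19 = ((1/7)*(1/2)*19 + (((-3/4 - 2) + 8) - 14))*19 = (19/14 + ((-11/4 + 8) - 14))*19 = (19/14 + (21/4 - 14))*19 = (19/14 - 35/4)*19 = -207/28*19 = -3933/28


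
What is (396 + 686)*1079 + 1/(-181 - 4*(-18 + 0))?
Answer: 127255101/109 ≈ 1.1675e+6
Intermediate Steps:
(396 + 686)*1079 + 1/(-181 - 4*(-18 + 0)) = 1082*1079 + 1/(-181 - 4*(-18)) = 1167478 + 1/(-181 + 72) = 1167478 + 1/(-109) = 1167478 - 1/109 = 127255101/109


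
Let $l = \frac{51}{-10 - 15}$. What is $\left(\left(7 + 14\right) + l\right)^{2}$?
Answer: $\frac{224676}{625} \approx 359.48$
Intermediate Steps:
$l = - \frac{51}{25}$ ($l = \frac{51}{-10 - 15} = \frac{51}{-25} = 51 \left(- \frac{1}{25}\right) = - \frac{51}{25} \approx -2.04$)
$\left(\left(7 + 14\right) + l\right)^{2} = \left(\left(7 + 14\right) - \frac{51}{25}\right)^{2} = \left(21 - \frac{51}{25}\right)^{2} = \left(\frac{474}{25}\right)^{2} = \frac{224676}{625}$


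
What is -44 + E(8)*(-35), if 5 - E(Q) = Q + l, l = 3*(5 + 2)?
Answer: 796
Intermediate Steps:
l = 21 (l = 3*7 = 21)
E(Q) = -16 - Q (E(Q) = 5 - (Q + 21) = 5 - (21 + Q) = 5 + (-21 - Q) = -16 - Q)
-44 + E(8)*(-35) = -44 + (-16 - 1*8)*(-35) = -44 + (-16 - 8)*(-35) = -44 - 24*(-35) = -44 + 840 = 796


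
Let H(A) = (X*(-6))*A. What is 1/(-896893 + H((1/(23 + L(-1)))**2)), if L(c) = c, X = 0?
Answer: -1/896893 ≈ -1.1150e-6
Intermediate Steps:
H(A) = 0 (H(A) = (0*(-6))*A = 0*A = 0)
1/(-896893 + H((1/(23 + L(-1)))**2)) = 1/(-896893 + 0) = 1/(-896893) = -1/896893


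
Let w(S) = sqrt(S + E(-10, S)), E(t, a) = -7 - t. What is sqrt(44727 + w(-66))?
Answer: sqrt(44727 + 3*I*sqrt(7)) ≈ 211.49 + 0.019*I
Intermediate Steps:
w(S) = sqrt(3 + S) (w(S) = sqrt(S + (-7 - 1*(-10))) = sqrt(S + (-7 + 10)) = sqrt(S + 3) = sqrt(3 + S))
sqrt(44727 + w(-66)) = sqrt(44727 + sqrt(3 - 66)) = sqrt(44727 + sqrt(-63)) = sqrt(44727 + 3*I*sqrt(7))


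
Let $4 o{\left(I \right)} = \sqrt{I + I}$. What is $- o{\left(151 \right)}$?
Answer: $- \frac{\sqrt{302}}{4} \approx -4.3445$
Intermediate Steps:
$o{\left(I \right)} = \frac{\sqrt{2} \sqrt{I}}{4}$ ($o{\left(I \right)} = \frac{\sqrt{I + I}}{4} = \frac{\sqrt{2 I}}{4} = \frac{\sqrt{2} \sqrt{I}}{4}$)
$- o{\left(151 \right)} = - \frac{\sqrt{2} \sqrt{151}}{4} = - \frac{\sqrt{302}}{4}$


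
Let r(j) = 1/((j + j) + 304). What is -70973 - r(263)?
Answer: -58907591/830 ≈ -70973.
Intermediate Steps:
r(j) = 1/(304 + 2*j) (r(j) = 1/(2*j + 304) = 1/(304 + 2*j))
-70973 - r(263) = -70973 - 1/(2*(152 + 263)) = -70973 - 1/(2*415) = -70973 - 1*1/830 = -70973 - 1/830 = -58907591/830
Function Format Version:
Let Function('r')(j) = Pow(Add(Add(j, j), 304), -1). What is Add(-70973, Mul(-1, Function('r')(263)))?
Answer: Rational(-58907591, 830) ≈ -70973.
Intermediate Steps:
Function('r')(j) = Pow(Add(304, Mul(2, j)), -1) (Function('r')(j) = Pow(Add(Mul(2, j), 304), -1) = Pow(Add(304, Mul(2, j)), -1))
Add(-70973, Mul(-1, Function('r')(263))) = Add(-70973, Mul(-1, Mul(Rational(1, 2), Pow(Add(152, 263), -1)))) = Add(-70973, Mul(-1, Mul(Rational(1, 2), Pow(415, -1)))) = Add(-70973, Mul(-1, Mul(Rational(1, 2), Rational(1, 415)))) = Add(-70973, Mul(-1, Rational(1, 830))) = Add(-70973, Rational(-1, 830)) = Rational(-58907591, 830)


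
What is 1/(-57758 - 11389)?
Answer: -1/69147 ≈ -1.4462e-5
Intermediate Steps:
1/(-57758 - 11389) = 1/(-69147) = -1/69147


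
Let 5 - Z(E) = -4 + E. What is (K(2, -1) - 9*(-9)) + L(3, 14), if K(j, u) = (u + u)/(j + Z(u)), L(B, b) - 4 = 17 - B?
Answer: 593/6 ≈ 98.833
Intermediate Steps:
L(B, b) = 21 - B (L(B, b) = 4 + (17 - B) = 21 - B)
Z(E) = 9 - E (Z(E) = 5 - (-4 + E) = 5 + (4 - E) = 9 - E)
K(j, u) = 2*u/(9 + j - u) (K(j, u) = (u + u)/(j + (9 - u)) = (2*u)/(9 + j - u) = 2*u/(9 + j - u))
(K(2, -1) - 9*(-9)) + L(3, 14) = (2*(-1)/(9 + 2 - 1*(-1)) - 9*(-9)) + (21 - 1*3) = (2*(-1)/(9 + 2 + 1) + 81) + (21 - 3) = (2*(-1)/12 + 81) + 18 = (2*(-1)*(1/12) + 81) + 18 = (-⅙ + 81) + 18 = 485/6 + 18 = 593/6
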